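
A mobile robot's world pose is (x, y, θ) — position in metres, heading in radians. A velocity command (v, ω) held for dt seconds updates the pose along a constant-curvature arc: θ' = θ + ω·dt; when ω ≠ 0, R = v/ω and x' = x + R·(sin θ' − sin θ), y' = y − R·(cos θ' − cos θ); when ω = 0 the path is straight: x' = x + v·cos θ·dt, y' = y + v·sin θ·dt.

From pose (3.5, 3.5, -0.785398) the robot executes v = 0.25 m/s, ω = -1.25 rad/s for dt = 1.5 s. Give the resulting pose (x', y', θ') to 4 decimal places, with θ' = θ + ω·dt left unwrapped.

θ' = -0.7854 + -1.25·1.5 = -2.6604
R = v/ω = 0.25/-1.25 = -0.2000
x' = 3.5 + -0.2000·(sin -2.6604 − sin -0.7854) = 3.4511
y' = 3.5 − -0.2000·(cos -2.6604 − cos -0.7854) = 3.1813

(3.4511, 3.1813, -2.6604)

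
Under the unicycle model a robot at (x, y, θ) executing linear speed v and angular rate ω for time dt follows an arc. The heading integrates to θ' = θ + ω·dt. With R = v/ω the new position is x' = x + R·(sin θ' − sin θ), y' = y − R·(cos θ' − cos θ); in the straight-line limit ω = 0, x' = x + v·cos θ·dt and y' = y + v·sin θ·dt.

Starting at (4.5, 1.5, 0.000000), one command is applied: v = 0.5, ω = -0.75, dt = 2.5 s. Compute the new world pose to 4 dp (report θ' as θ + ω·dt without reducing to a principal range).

(5.1361, 0.6336, -1.8750)

θ' = 0.0000 + -0.75·2.5 = -1.8750
R = v/ω = 0.5/-0.75 = -0.6667
x' = 4.5 + -0.6667·(sin -1.8750 − sin 0.0000) = 5.1361
y' = 1.5 − -0.6667·(cos -1.8750 − cos 0.0000) = 0.6336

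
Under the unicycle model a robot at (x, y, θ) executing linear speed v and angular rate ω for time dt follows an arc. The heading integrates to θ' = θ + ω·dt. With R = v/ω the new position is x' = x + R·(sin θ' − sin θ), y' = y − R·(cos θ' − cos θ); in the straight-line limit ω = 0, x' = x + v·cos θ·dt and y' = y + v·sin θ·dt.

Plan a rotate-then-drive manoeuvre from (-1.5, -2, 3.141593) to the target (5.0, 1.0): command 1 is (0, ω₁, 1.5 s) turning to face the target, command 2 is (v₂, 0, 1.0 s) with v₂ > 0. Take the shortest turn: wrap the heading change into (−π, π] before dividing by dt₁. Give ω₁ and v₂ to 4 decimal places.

ω₁ = -1.8061, v₂ = 7.1589

heading to target = atan2(1−-2, 5−-1.5) = 0.4324
Δθ = wrap(0.4324 − 3.1416) = -2.7092; ω₁ = Δθ/dt₁ = -1.8061
distance = √((5−-1.5)² + (1−-2)²) = 7.1589; v₂ = distance/dt₂ = 7.1589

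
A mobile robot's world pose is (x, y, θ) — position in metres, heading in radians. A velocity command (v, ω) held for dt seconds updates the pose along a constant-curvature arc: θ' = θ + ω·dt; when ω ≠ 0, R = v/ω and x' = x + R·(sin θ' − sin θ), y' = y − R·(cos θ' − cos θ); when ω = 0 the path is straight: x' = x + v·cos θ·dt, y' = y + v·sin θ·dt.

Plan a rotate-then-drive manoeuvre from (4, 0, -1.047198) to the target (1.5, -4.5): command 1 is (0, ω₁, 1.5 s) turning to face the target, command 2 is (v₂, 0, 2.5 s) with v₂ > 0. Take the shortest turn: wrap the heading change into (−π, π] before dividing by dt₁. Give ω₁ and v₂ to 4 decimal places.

heading to target = atan2(-4.5−0, 1.5−4) = -2.0779
Δθ = wrap(-2.0779 − -1.0472) = -1.0307; ω₁ = Δθ/dt₁ = -0.6871
distance = √((1.5−4)² + (-4.5−0)²) = 5.1478; v₂ = distance/dt₂ = 2.0591

ω₁ = -0.6871, v₂ = 2.0591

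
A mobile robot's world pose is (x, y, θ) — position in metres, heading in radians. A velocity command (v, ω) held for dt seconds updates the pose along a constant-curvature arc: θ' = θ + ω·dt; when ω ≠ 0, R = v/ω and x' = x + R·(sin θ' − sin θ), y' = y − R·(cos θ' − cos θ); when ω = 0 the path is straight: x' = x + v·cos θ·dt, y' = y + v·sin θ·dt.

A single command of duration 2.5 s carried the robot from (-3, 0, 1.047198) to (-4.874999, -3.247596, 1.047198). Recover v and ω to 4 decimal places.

Δθ = 1.047198 − 1.047198 = 0.000000
ω = Δθ/dt = 0.000000/2.5 = 0.0000
ω = 0 → v = (Δx·cos θ + Δy·sin θ)/dt = -1.5000

v = -1.5000, ω = 0.0000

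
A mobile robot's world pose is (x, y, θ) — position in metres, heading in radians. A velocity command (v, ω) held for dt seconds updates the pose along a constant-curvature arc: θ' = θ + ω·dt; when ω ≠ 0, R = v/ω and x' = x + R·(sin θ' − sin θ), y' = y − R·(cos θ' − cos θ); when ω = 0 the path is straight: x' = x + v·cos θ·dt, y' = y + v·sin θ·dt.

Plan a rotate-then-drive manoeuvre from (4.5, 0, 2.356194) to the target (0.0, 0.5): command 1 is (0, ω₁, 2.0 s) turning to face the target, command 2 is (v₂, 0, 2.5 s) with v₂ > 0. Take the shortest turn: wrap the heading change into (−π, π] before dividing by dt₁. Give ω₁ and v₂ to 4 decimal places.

heading to target = atan2(0.5−0, 0−4.5) = 3.0309
Δθ = wrap(3.0309 − 2.3562) = 0.6747; ω₁ = Δθ/dt₁ = 0.3374
distance = √((0−4.5)² + (0.5−0)²) = 4.5277; v₂ = distance/dt₂ = 1.8111

ω₁ = 0.3374, v₂ = 1.8111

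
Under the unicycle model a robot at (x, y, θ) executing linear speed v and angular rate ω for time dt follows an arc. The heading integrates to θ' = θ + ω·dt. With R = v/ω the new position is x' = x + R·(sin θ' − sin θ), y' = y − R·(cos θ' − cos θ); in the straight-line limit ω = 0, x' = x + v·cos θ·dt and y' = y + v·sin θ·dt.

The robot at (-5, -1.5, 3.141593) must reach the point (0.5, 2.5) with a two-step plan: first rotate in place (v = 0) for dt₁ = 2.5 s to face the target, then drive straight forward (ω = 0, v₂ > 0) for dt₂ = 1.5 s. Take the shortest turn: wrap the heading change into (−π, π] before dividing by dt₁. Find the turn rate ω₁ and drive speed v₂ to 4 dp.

ω₁ = -1.0051, v₂ = 4.5338

heading to target = atan2(2.5−-1.5, 0.5−-5) = 0.6288
Δθ = wrap(0.6288 − 3.1416) = -2.5128; ω₁ = Δθ/dt₁ = -1.0051
distance = √((0.5−-5)² + (2.5−-1.5)²) = 6.8007; v₂ = distance/dt₂ = 4.5338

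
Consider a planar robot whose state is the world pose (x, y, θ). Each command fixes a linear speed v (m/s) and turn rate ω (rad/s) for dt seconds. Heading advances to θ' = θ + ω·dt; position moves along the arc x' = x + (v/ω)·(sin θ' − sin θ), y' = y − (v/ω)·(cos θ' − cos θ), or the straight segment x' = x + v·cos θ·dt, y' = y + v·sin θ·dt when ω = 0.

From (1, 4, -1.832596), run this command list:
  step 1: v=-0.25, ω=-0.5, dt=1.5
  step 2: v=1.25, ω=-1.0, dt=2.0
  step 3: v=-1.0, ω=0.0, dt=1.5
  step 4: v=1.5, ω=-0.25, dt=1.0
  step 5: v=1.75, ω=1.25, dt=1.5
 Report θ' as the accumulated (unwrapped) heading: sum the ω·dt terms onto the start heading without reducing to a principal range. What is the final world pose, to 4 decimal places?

step 1: θ'=-2.5826 (R=0.5000) → pose (1.2178, 4.2945, -2.5826)
step 2: θ'=-4.5826 (R=-1.2500) → pose (-0.6846, 5.1924, -4.5826)
step 3: θ'=-4.5826 (straight) → pose (-0.4905, 3.7050, -4.5826)
step 4: θ'=-4.8326 (R=-6.0000) → pose (-0.4976, 5.2011, -4.8326)
step 5: θ'=-2.9576 (R=1.4000) → pose (-2.1437, 6.7454, -2.9576)

(-2.1437, 6.7454, -2.9576)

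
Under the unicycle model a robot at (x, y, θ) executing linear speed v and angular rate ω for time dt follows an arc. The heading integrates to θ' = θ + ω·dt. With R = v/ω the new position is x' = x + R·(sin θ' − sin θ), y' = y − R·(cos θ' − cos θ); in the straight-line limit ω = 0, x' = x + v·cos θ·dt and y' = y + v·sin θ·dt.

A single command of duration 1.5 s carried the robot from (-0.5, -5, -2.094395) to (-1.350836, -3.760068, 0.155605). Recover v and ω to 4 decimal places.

Δθ = 0.155605 − -2.094395 = 2.250000
ω = Δθ/dt = 2.250000/1.5 = 1.5000
R = −Δy/(cos θ' − cos θ) = -0.8333
v = R·ω = -0.8333·1.5000 = -1.2500

v = -1.2500, ω = 1.5000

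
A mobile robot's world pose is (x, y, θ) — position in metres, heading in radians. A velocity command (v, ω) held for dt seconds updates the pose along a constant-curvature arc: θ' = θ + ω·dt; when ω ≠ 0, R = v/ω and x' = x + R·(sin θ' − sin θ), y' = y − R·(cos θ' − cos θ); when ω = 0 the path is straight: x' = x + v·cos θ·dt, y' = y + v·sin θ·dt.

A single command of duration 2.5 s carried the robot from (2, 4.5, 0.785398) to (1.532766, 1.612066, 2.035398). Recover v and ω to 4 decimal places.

Δθ = 2.035398 − 0.785398 = 1.250000
ω = Δθ/dt = 1.250000/2.5 = 0.5000
R = −Δy/(cos θ' − cos θ) = -2.5000
v = R·ω = -2.5000·0.5000 = -1.2500

v = -1.2500, ω = 0.5000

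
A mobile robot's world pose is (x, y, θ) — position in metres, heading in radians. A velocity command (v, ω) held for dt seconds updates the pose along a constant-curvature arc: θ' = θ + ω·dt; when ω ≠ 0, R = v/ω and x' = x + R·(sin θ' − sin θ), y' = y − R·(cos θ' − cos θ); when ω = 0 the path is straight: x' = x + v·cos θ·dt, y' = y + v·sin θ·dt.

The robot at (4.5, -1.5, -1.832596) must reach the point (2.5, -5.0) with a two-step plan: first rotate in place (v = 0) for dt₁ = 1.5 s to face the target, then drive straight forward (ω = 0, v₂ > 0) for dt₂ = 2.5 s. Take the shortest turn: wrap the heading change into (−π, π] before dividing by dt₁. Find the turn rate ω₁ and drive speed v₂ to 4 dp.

ω₁ = -0.1716, v₂ = 1.6125

heading to target = atan2(-5−-1.5, 2.5−4.5) = -2.0899
Δθ = wrap(-2.0899 − -1.8326) = -0.2573; ω₁ = Δθ/dt₁ = -0.1716
distance = √((2.5−4.5)² + (-5−-1.5)²) = 4.0311; v₂ = distance/dt₂ = 1.6125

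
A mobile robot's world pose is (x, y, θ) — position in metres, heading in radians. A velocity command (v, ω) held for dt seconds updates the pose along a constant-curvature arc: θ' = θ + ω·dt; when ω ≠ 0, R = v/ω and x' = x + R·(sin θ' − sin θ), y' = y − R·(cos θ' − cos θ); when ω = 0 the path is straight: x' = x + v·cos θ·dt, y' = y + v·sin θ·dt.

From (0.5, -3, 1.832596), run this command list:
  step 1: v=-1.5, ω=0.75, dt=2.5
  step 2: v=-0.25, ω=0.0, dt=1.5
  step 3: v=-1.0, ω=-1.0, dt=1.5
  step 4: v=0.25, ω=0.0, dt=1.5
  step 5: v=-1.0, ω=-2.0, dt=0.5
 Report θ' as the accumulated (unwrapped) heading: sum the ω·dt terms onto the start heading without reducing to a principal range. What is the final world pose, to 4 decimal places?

(5.0036, -4.3922, 1.2076)

step 1: θ'=3.7076 (R=-2.0000) → pose (3.5044, -4.1705, 3.7076)
step 2: θ'=3.7076 (straight) → pose (3.8209, -3.9694, 3.7076)
step 3: θ'=2.2076 (R=1.0000) → pose (5.1612, -4.2188, 2.2076)
step 4: θ'=2.2076 (straight) → pose (4.9382, -3.9173, 2.2076)
step 5: θ'=1.2076 (R=0.5000) → pose (5.0036, -4.3922, 1.2076)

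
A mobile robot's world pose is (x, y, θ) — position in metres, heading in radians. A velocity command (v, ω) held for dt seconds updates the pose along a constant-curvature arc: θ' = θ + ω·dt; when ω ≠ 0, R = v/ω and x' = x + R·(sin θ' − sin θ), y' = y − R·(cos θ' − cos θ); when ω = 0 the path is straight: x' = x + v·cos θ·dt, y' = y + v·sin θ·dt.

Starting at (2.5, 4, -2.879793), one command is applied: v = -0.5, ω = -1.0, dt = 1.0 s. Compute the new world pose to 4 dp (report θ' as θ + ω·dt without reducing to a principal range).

θ' = -2.8798 + -1.0·1.0 = -3.8798
R = v/ω = -0.5/-1.0 = 0.5000
x' = 2.5 + 0.5000·(sin -3.8798 − sin -2.8798) = 2.9659
y' = 4 − 0.5000·(cos -3.8798 − cos -2.8798) = 3.8869

(2.9659, 3.8869, -3.8798)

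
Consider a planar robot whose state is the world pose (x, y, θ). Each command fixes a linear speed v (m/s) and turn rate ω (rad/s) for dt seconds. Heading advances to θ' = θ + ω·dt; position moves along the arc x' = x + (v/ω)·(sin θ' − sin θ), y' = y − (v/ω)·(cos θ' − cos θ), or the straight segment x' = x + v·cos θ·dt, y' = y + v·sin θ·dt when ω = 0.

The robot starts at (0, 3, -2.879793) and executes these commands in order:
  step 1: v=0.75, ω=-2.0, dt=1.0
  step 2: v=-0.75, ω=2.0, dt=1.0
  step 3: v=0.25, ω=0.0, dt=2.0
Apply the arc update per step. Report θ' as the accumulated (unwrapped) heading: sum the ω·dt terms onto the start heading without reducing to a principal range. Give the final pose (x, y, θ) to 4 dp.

(-0.4830, 2.8706, -2.8798)

step 1: θ'=-4.8798 (R=-0.3750) → pose (-0.4668, 3.4247, -4.8798)
step 2: θ'=-2.8798 (R=-0.3750) → pose (0.0000, 3.0000, -2.8798)
step 3: θ'=-2.8798 (straight) → pose (-0.4830, 2.8706, -2.8798)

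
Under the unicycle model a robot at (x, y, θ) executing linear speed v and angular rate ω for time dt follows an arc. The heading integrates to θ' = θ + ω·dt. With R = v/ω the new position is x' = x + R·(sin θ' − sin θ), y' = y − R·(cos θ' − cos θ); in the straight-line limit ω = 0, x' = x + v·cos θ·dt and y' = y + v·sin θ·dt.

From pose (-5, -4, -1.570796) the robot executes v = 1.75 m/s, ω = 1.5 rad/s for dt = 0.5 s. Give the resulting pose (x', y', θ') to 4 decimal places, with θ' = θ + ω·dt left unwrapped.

(-4.6870, -4.7952, -0.8208)

θ' = -1.5708 + 1.5·0.5 = -0.8208
R = v/ω = 1.75/1.5 = 1.1667
x' = -5 + 1.1667·(sin -0.8208 − sin -1.5708) = -4.6870
y' = -4 − 1.1667·(cos -0.8208 − cos -1.5708) = -4.7952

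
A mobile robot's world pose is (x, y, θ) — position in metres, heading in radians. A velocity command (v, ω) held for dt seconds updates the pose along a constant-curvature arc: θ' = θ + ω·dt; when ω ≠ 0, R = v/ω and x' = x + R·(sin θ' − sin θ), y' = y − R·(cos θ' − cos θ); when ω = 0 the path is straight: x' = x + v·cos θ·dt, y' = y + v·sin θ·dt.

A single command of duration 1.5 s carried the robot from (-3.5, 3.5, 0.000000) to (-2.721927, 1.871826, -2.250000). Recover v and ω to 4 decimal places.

v = 1.5000, ω = -1.5000

Δθ = -2.250000 − 0.000000 = -2.250000
ω = Δθ/dt = -2.250000/1.5 = -1.5000
R = −Δy/(cos θ' − cos θ) = -1.0000
v = R·ω = -1.0000·-1.5000 = 1.5000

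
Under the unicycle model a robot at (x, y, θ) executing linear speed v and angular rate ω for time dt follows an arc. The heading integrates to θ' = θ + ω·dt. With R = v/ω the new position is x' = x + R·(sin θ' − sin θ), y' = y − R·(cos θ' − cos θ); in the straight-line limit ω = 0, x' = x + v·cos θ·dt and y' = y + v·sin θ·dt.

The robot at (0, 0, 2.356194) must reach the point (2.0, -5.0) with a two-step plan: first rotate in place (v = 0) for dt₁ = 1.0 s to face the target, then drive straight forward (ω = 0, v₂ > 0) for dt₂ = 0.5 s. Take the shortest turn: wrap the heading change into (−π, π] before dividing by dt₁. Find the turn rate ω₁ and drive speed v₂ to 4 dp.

heading to target = atan2(-5−0, 2−0) = -1.1903
Δθ = wrap(-1.1903 − 2.3562) = 2.7367; ω₁ = Δθ/dt₁ = 2.7367
distance = √((2−0)² + (-5−0)²) = 5.3852; v₂ = distance/dt₂ = 10.7703

ω₁ = 2.7367, v₂ = 10.7703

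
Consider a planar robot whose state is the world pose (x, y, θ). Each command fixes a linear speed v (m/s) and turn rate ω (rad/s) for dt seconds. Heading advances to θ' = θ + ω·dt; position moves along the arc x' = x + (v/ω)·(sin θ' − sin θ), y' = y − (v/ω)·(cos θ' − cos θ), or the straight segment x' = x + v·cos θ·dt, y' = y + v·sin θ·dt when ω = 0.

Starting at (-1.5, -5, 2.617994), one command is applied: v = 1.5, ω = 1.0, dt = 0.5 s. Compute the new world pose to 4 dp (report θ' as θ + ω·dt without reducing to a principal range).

θ' = 2.6180 + 1.0·0.5 = 3.1180
R = v/ω = 1.5/1.0 = 1.5000
x' = -1.5 + 1.5000·(sin 3.1180 − sin 2.6180) = -2.2146
y' = -5 − 1.5000·(cos 3.1180 − cos 2.6180) = -4.7995

(-2.2146, -4.7995, 3.1180)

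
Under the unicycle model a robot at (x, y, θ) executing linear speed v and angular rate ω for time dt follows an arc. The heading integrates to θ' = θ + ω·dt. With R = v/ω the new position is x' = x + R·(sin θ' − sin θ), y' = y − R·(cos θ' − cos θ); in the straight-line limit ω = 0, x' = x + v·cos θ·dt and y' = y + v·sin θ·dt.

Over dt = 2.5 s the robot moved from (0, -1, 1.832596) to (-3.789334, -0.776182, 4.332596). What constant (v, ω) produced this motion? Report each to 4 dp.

Δθ = 4.332596 − 1.832596 = 2.500000
ω = Δθ/dt = 2.500000/2.5 = 1.0000
R = Δx/(sin θ' − sin θ) = 2.0000
v = R·ω = 2.0000·1.0000 = 2.0000

v = 2.0000, ω = 1.0000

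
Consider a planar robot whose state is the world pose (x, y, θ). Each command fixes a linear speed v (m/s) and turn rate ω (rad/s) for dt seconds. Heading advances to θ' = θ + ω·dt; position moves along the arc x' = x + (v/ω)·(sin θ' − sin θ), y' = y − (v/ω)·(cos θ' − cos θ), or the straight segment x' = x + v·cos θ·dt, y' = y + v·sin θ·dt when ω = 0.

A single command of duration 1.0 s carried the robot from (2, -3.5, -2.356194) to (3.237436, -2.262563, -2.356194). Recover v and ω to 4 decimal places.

Δθ = -2.356194 − -2.356194 = 0.000000
ω = Δθ/dt = 0.000000/1.0 = 0.0000
ω = 0 → v = (Δx·cos θ + Δy·sin θ)/dt = -1.7500

v = -1.7500, ω = 0.0000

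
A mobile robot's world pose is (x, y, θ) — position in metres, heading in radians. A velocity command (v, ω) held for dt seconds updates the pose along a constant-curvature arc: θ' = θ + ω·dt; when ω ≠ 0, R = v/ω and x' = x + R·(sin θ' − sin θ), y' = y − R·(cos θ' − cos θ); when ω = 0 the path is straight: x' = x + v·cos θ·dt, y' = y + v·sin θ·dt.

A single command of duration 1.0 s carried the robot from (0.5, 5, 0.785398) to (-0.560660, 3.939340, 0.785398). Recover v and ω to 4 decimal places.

Δθ = 0.785398 − 0.785398 = 0.000000
ω = Δθ/dt = 0.000000/1.0 = 0.0000
ω = 0 → v = (Δx·cos θ + Δy·sin θ)/dt = -1.5000

v = -1.5000, ω = 0.0000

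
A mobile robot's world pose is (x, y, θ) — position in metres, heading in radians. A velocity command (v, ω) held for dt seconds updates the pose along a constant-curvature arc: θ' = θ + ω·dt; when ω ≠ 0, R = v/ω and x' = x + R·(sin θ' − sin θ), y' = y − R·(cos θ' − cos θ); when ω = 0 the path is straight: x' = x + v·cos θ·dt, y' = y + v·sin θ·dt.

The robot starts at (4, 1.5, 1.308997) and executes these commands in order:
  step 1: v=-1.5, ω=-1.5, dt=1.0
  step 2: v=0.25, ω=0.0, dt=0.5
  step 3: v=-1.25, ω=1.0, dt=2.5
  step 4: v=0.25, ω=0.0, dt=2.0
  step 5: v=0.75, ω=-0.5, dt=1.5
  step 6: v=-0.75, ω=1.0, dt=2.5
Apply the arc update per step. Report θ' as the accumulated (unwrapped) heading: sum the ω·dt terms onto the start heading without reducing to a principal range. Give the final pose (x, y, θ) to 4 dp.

step 1: θ'=-0.1910 (R=1.0000) → pose (2.8442, 0.7770, -0.1910)
step 2: θ'=-0.1910 (straight) → pose (2.9670, 0.7533, -0.1910)
step 3: θ'=2.3090 (R=-1.2500) → pose (1.8051, -1.3152, 2.3090)
step 4: θ'=2.3090 (straight) → pose (1.4686, -0.9454, 2.3090)
step 5: θ'=1.5590 (R=-1.5000) → pose (1.0782, 0.0818, 1.5590)
step 6: θ'=4.0590 (R=-0.7500) → pose (2.4237, -0.3830, 4.0590)

(2.4237, -0.3830, 4.0590)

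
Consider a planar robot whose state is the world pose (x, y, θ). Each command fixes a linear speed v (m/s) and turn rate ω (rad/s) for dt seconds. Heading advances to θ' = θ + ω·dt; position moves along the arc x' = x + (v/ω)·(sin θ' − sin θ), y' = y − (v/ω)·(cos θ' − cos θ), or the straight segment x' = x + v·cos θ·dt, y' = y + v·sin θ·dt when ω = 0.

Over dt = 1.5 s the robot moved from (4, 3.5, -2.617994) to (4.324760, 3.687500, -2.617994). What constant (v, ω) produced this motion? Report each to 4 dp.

Δθ = -2.617994 − -2.617994 = 0.000000
ω = Δθ/dt = 0.000000/1.5 = 0.0000
ω = 0 → v = (Δx·cos θ + Δy·sin θ)/dt = -0.2500

v = -0.2500, ω = 0.0000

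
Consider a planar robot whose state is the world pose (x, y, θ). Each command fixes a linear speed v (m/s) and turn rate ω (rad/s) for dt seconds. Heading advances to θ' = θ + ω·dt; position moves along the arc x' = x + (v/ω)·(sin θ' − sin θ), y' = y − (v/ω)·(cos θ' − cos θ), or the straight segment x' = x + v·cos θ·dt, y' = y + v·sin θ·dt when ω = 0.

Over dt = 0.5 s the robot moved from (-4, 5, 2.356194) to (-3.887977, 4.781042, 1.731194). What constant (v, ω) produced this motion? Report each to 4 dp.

v = -0.5000, ω = -1.2500

Δθ = 1.731194 − 2.356194 = -0.625000
ω = Δθ/dt = -0.625000/0.5 = -1.2500
R = −Δy/(cos θ' − cos θ) = 0.4000
v = R·ω = 0.4000·-1.2500 = -0.5000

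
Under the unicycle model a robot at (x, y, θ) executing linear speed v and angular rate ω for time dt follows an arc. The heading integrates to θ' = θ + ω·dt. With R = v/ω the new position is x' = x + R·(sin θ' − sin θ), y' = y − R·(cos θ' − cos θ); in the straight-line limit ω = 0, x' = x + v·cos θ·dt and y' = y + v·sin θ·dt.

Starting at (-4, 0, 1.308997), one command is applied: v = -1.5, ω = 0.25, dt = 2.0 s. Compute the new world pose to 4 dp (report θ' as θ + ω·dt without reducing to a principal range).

θ' = 1.3090 + 0.25·2.0 = 1.8090
R = v/ω = -1.5/0.25 = -6.0000
x' = -4 + -6.0000·(sin 1.8090 − sin 1.3090) = -4.0350
y' = 0 − -6.0000·(cos 1.8090 − cos 1.3090) = -2.9686

(-4.0350, -2.9686, 1.8090)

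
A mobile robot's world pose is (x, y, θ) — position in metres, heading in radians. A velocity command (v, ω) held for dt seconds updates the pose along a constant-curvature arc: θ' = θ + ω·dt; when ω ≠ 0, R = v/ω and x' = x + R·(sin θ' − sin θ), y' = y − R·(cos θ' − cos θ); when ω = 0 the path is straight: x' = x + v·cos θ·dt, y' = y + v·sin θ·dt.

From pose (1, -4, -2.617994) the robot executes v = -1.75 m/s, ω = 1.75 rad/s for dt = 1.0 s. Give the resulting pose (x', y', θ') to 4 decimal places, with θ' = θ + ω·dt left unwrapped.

(1.2630, -2.4876, -0.8680)

θ' = -2.6180 + 1.75·1.0 = -0.8680
R = v/ω = -1.75/1.75 = -1.0000
x' = 1 + -1.0000·(sin -0.8680 − sin -2.6180) = 1.2630
y' = -4 − -1.0000·(cos -0.8680 − cos -2.6180) = -2.4876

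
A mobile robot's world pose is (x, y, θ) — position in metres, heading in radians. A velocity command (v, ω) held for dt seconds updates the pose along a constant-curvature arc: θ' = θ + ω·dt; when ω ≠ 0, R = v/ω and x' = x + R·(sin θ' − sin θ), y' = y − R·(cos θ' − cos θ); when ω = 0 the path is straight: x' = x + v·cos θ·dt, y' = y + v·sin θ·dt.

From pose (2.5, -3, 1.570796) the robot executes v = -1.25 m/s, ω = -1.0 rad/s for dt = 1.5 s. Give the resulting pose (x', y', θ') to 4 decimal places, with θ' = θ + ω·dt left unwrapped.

(1.3384, -4.2469, 0.0708)

θ' = 1.5708 + -1.0·1.5 = 0.0708
R = v/ω = -1.25/-1.0 = 1.2500
x' = 2.5 + 1.2500·(sin 0.0708 − sin 1.5708) = 1.3384
y' = -3 − 1.2500·(cos 0.0708 − cos 1.5708) = -4.2469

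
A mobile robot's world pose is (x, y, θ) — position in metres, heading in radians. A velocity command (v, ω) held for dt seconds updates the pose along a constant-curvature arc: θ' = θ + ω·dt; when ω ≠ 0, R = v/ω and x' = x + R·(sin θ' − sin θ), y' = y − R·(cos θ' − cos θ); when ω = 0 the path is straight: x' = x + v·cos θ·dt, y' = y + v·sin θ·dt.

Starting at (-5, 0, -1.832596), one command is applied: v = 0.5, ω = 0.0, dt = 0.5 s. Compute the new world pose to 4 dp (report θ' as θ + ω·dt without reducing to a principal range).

(-5.0647, -0.2415, -1.8326)

θ' = -1.8326 + 0.0·0.5 = -1.8326
ω = 0 → straight: x' = -5 + 0.5·cos(-1.8326)·0.5 = -5.0647
y' = 0 + 0.5·sin(-1.8326)·0.5 = -0.2415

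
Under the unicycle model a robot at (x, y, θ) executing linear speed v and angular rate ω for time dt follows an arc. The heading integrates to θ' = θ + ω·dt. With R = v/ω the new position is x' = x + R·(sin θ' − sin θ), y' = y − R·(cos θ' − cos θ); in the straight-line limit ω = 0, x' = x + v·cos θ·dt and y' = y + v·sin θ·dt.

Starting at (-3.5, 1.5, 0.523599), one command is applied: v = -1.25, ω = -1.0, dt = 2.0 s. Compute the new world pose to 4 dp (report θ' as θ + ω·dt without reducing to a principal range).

θ' = 0.5236 + -1.0·2.0 = -1.4764
R = v/ω = -1.25/-1.0 = 1.2500
x' = -3.5 + 1.2500·(sin -1.4764 − sin 0.5236) = -5.3694
y' = 1.5 − 1.2500·(cos -1.4764 − cos 0.5236) = 2.4647

(-5.3694, 2.4647, -1.4764)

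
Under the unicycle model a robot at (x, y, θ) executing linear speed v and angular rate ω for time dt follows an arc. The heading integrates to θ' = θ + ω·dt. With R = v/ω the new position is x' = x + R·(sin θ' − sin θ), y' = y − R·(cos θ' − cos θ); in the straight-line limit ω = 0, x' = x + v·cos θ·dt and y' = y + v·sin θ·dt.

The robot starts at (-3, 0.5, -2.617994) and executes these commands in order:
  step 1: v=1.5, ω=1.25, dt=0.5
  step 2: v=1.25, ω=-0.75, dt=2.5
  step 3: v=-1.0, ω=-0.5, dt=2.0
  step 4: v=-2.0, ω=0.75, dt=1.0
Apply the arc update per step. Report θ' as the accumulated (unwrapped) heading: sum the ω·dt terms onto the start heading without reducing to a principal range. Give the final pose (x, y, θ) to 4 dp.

(-5.0493, -4.3222, -4.1180)

step 1: θ'=-1.9930 (R=1.2000) → pose (-3.4946, -0.0475, -1.9930)
step 2: θ'=-3.8680 (R=-1.6667) → pose (-6.1219, -0.6105, -3.8680)
step 3: θ'=-4.8680 (R=2.0000) → pose (-5.4745, -2.4156, -4.8680)
step 4: θ'=-4.1180 (R=-2.6667) → pose (-5.0493, -4.3222, -4.1180)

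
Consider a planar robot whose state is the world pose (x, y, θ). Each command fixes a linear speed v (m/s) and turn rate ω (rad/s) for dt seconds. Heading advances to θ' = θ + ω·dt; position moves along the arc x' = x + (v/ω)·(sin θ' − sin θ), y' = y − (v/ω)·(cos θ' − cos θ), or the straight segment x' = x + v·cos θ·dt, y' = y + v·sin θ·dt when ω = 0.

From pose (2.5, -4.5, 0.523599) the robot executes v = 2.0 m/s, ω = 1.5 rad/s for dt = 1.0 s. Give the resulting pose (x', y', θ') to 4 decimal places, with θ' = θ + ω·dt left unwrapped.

θ' = 0.5236 + 1.5·1.0 = 2.0236
R = v/ω = 2.0/1.5 = 1.3333
x' = 2.5 + 1.3333·(sin 2.0236 − sin 0.5236) = 3.0323
y' = -4.5 − 1.3333·(cos 2.0236 − cos 0.5236) = -2.7620

(3.0323, -2.7620, 2.0236)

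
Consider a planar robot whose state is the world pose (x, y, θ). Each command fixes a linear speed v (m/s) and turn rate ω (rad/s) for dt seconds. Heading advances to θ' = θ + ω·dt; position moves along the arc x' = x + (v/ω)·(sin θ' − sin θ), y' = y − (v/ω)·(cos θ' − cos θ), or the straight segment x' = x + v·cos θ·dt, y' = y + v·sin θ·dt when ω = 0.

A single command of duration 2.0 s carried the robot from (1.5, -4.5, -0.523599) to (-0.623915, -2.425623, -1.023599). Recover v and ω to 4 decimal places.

v = -1.5000, ω = -0.2500

Δθ = -1.023599 − -0.523599 = -0.500000
ω = Δθ/dt = -0.500000/2.0 = -0.2500
R = Δx/(sin θ' − sin θ) = 6.0000
v = R·ω = 6.0000·-0.2500 = -1.5000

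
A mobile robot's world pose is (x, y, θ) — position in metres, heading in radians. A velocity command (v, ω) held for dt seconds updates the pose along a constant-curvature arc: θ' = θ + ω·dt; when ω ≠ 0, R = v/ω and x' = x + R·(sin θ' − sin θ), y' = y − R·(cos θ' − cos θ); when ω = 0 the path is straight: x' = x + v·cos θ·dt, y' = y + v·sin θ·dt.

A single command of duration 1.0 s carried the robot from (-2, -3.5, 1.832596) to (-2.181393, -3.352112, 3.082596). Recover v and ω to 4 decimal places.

Δθ = 3.082596 − 1.832596 = 1.250000
ω = Δθ/dt = 1.250000/1.0 = 1.2500
R = Δx/(sin θ' − sin θ) = 0.2000
v = R·ω = 0.2000·1.2500 = 0.2500

v = 0.2500, ω = 1.2500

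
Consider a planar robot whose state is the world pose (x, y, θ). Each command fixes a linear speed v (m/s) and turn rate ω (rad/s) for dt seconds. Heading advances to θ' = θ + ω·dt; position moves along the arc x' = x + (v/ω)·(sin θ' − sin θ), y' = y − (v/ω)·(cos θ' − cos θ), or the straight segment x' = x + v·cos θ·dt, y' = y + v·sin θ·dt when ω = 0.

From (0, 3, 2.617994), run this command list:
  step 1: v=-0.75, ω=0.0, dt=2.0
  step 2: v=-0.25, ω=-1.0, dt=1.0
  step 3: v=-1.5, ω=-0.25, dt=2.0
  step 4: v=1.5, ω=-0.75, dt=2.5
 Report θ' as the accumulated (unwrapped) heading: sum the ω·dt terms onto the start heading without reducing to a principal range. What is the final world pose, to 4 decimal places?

(3.9977, -0.2839, -0.7570)

step 1: θ'=2.6180 (straight) → pose (1.2990, 2.2500, 2.6180)
step 2: θ'=1.6180 (R=0.2500) → pose (1.4238, 2.0453, 1.6180)
step 3: θ'=1.1180 (R=6.0000) → pose (0.8258, -0.8627, 1.1180)
step 4: θ'=-0.7570 (R=-2.0000) → pose (3.9977, -0.2839, -0.7570)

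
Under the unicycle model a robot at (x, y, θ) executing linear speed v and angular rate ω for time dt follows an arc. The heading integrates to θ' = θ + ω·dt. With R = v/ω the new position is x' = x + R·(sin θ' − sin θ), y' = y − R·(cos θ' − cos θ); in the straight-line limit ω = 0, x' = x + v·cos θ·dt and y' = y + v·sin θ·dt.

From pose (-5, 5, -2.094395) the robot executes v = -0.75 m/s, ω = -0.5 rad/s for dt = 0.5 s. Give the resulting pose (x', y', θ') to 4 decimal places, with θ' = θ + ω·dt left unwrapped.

θ' = -2.0944 + -0.5·0.5 = -2.3444
R = v/ω = -0.75/-0.5 = 1.5000
x' = -5 + 1.5000·(sin -2.3444 − sin -2.0944) = -4.7741
y' = 5 − 1.5000·(cos -2.3444 − cos -2.0944) = 5.2981

(-4.7741, 5.2981, -2.3444)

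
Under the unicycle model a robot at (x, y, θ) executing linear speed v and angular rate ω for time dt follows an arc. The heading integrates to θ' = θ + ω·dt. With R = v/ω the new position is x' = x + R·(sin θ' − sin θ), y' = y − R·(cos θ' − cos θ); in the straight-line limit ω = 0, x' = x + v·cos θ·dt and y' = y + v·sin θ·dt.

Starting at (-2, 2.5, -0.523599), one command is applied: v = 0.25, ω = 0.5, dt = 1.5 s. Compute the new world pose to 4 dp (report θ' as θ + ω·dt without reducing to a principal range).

(-1.6378, 2.4458, 0.2264)

θ' = -0.5236 + 0.5·1.5 = 0.2264
R = v/ω = 0.25/0.5 = 0.5000
x' = -2 + 0.5000·(sin 0.2264 − sin -0.5236) = -1.6378
y' = 2.5 − 0.5000·(cos 0.2264 − cos -0.5236) = 2.4458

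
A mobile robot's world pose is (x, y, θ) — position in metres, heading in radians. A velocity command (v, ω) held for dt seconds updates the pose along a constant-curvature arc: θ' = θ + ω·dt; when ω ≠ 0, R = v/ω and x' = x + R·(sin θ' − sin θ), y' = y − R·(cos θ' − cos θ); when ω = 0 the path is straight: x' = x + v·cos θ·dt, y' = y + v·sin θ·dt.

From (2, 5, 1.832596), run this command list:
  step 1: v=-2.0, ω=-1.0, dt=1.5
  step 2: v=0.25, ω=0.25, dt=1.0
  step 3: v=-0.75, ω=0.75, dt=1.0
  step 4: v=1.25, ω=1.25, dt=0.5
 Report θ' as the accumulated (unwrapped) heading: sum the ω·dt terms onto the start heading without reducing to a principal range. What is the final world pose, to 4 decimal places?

step 1: θ'=0.3326 (R=2.0000) → pose (0.7211, 2.5920, 0.3326)
step 2: θ'=0.5826 (R=1.0000) → pose (0.9448, 2.7021, 0.5826)
step 3: θ'=1.3326 (R=-1.0000) → pose (0.5233, 2.1030, 1.3326)
step 4: θ'=1.9576 (R=1.0000) → pose (0.4776, 2.7162, 1.9576)

(0.4776, 2.7162, 1.9576)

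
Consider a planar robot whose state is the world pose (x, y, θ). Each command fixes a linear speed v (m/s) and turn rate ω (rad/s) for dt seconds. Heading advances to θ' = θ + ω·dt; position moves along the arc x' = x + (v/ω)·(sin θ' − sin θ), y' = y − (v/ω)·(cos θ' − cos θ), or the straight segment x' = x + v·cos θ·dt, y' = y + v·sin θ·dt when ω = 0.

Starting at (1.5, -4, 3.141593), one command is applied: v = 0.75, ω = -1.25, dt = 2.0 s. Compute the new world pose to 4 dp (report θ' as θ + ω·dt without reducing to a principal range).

θ' = 3.1416 + -1.25·2.0 = 0.6416
R = v/ω = 0.75/-1.25 = -0.6000
x' = 1.5 + -0.6000·(sin 0.6416 − sin 3.1416) = 1.1409
y' = -4 − -0.6000·(cos 0.6416 − cos 3.1416) = -2.9193

(1.1409, -2.9193, 0.6416)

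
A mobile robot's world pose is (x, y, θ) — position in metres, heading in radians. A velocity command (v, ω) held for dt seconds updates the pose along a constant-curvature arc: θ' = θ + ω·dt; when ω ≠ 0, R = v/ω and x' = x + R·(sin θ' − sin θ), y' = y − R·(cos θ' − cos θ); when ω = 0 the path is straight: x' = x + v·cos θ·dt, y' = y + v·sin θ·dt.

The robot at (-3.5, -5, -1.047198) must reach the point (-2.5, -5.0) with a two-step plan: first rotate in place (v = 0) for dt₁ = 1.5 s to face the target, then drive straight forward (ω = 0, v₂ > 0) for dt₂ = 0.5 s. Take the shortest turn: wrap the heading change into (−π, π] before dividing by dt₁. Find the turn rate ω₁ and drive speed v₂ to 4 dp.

heading to target = atan2(-5−-5, -2.5−-3.5) = 0.0000
Δθ = wrap(0.0000 − -1.0472) = 1.0472; ω₁ = Δθ/dt₁ = 0.6981
distance = √((-2.5−-3.5)² + (-5−-5)²) = 1.0000; v₂ = distance/dt₂ = 2.0000

ω₁ = 0.6981, v₂ = 2.0000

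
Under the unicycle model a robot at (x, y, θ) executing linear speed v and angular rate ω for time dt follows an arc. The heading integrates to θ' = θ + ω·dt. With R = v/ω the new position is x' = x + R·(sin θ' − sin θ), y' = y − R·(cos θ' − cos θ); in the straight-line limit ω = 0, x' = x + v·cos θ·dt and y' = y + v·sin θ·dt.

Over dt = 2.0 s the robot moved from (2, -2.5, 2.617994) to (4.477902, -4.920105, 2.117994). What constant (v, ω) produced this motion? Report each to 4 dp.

Δθ = 2.117994 − 2.617994 = -0.500000
ω = Δθ/dt = -0.500000/2.0 = -0.2500
R = Δx/(sin θ' − sin θ) = 7.0000
v = R·ω = 7.0000·-0.2500 = -1.7500

v = -1.7500, ω = -0.2500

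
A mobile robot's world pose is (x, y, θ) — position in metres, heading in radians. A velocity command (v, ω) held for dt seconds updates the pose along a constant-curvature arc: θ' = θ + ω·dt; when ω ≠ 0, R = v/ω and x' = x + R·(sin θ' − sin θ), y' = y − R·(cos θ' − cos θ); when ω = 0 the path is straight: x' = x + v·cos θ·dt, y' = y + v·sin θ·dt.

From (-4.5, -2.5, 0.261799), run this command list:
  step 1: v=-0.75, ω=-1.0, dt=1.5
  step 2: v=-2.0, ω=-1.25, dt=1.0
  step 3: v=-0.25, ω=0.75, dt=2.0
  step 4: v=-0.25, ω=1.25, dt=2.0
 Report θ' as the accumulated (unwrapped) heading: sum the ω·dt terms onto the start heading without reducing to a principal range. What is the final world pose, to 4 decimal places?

step 1: θ'=-1.2382 (R=0.7500) → pose (-5.4030, -2.0204, -1.2382)
step 2: θ'=-2.4882 (R=1.6000) → pose (-4.8633, -0.2276, -2.4882)
step 3: θ'=-0.9882 (R=-0.3333) → pose (-4.7876, 0.2205, -0.9882)
step 4: θ'=1.5118 (R=-0.2000) → pose (-5.1542, 0.1222, 1.5118)

(-5.1542, 0.1222, 1.5118)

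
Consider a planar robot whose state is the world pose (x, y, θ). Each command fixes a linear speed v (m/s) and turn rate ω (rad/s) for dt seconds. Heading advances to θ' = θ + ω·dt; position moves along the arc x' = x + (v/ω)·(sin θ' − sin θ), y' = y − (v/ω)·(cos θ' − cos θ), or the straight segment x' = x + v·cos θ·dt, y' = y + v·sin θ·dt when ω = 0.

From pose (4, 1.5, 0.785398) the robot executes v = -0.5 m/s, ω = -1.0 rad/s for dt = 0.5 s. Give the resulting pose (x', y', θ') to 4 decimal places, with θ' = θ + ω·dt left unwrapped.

(3.7872, 1.3738, 0.2854)

θ' = 0.7854 + -1.0·0.5 = 0.2854
R = v/ω = -0.5/-1.0 = 0.5000
x' = 4 + 0.5000·(sin 0.2854 − sin 0.7854) = 3.7872
y' = 1.5 − 0.5000·(cos 0.2854 − cos 0.7854) = 1.3738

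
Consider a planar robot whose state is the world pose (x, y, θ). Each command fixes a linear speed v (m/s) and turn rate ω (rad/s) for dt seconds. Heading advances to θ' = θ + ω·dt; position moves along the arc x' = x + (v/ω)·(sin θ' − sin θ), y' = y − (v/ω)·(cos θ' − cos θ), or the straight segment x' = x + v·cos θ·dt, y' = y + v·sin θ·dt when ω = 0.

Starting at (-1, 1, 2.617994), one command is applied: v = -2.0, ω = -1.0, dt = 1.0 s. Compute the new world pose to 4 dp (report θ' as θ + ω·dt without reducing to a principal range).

(-0.0022, -0.6377, 1.6180)

θ' = 2.6180 + -1.0·1.0 = 1.6180
R = v/ω = -2.0/-1.0 = 2.0000
x' = -1 + 2.0000·(sin 1.6180 − sin 2.6180) = -0.0022
y' = 1 − 2.0000·(cos 1.6180 − cos 2.6180) = -0.6377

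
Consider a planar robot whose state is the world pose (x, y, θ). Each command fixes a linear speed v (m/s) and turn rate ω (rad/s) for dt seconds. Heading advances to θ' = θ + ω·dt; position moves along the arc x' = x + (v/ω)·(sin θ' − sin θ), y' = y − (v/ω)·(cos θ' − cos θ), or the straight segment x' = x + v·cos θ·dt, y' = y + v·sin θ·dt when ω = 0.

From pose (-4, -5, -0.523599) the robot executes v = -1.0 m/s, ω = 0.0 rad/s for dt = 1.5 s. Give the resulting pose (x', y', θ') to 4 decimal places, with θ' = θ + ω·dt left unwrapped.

θ' = -0.5236 + 0.0·1.5 = -0.5236
ω = 0 → straight: x' = -4 + -1.0·cos(-0.5236)·1.5 = -5.2990
y' = -5 + -1.0·sin(-0.5236)·1.5 = -4.2500

(-5.2990, -4.2500, -0.5236)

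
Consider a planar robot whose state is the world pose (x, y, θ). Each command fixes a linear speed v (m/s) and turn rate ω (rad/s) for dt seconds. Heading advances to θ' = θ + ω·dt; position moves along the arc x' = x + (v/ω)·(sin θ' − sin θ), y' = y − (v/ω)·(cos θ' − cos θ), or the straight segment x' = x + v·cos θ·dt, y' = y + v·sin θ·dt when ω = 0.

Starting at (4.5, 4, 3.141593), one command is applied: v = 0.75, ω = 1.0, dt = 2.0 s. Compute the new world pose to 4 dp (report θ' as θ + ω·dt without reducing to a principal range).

(3.8180, 2.9379, 5.1416)

θ' = 3.1416 + 1.0·2.0 = 5.1416
R = v/ω = 0.75/1.0 = 0.7500
x' = 4.5 + 0.7500·(sin 5.1416 − sin 3.1416) = 3.8180
y' = 4 − 0.7500·(cos 5.1416 − cos 3.1416) = 2.9379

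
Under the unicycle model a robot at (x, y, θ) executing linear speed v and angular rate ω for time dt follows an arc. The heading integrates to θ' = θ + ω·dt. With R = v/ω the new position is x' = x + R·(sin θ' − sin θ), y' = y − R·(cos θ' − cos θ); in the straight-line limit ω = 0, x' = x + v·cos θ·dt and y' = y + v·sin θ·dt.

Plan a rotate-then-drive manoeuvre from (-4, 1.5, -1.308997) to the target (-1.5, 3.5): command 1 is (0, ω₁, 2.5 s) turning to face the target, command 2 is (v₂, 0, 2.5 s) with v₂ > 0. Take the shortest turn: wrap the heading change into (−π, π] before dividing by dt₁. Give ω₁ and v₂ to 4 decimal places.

heading to target = atan2(3.5−1.5, -1.5−-4) = 0.6747
Δθ = wrap(0.6747 − -1.3090) = 1.9837; ω₁ = Δθ/dt₁ = 0.7935
distance = √((-1.5−-4)² + (3.5−1.5)²) = 3.2016; v₂ = distance/dt₂ = 1.2806

ω₁ = 0.7935, v₂ = 1.2806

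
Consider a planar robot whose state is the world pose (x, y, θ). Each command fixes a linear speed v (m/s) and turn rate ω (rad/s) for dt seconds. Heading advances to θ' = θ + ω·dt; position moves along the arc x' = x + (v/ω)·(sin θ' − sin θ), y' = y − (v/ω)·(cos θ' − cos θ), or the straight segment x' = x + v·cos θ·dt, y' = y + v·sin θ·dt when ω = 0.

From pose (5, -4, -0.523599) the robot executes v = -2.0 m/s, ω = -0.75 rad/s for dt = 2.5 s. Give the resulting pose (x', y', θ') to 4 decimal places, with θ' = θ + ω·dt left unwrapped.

(4.5293, 0.2733, -2.3986)

θ' = -0.5236 + -0.75·2.5 = -2.3986
R = v/ω = -2.0/-0.75 = 2.6667
x' = 5 + 2.6667·(sin -2.3986 − sin -0.5236) = 4.5293
y' = -4 − 2.6667·(cos -2.3986 − cos -0.5236) = 0.2733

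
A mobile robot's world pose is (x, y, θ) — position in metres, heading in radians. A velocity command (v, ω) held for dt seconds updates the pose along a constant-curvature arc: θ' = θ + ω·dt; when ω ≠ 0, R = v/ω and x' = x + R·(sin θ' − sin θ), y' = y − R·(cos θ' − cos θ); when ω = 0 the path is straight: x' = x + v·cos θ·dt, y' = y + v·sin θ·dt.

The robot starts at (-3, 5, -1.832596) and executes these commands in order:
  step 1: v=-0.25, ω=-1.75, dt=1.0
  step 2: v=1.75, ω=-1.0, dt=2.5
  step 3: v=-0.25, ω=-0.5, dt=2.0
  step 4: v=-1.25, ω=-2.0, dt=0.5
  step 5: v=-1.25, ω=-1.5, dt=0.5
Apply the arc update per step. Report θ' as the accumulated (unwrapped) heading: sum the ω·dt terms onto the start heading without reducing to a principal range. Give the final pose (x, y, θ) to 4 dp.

(-2.6750, 9.6110, -8.8326)

step 1: θ'=-3.5826 (R=0.1429) → pose (-2.8010, 5.0922, -3.5826)
step 2: θ'=-6.0826 (R=-1.7500) → pose (-2.4027, 8.3897, -6.0826)
step 3: θ'=-7.0826 (R=0.5000) → pose (-2.8608, 8.5311, -7.0826)
step 4: θ'=-8.0826 (R=0.6250) → pose (-3.0215, 9.1085, -8.0826)
step 5: θ'=-8.8326 (R=0.8333) → pose (-2.6750, 9.6110, -8.8326)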